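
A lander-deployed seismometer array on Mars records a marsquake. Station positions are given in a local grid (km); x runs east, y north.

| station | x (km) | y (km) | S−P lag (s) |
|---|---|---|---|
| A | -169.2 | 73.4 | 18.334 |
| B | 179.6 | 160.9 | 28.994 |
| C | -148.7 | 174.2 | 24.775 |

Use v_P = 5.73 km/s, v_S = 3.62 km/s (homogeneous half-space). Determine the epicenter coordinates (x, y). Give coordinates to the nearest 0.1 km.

Distance from S−P lag: d = Δt · v_P v_S / (v_P − v_S) = Δt · (5.73·3.62)/(5.73−3.62) ≈ 9.8306·Δt.
So d_A = 180.23, d_B = 285.03, d_C = 243.55 km.
Circle about each station: (x + 169.2)² + (y − 73.4)² = 180.23²; (x − 179.6)² + (y − 160.9)² = 285.03²; (x + 148.7)² + (y − 174.2)² = 243.55².
Subtracting pairs of circle equations eliminates x²+y² and gives linear equations (the radical axes):
697.6 x + 175.0 y = -24630.48
41.0 x + 201.6 y = -8392.62
Solving the 2×2 system: x ≈ -26.2, y ≈ -36.3 km.
Check against A (with the unrounded x, y): √((x + 169.2)²+(y − 73.4)²) = 180.23 ≈ 180.23 km. ✓

(-26.2, -36.3)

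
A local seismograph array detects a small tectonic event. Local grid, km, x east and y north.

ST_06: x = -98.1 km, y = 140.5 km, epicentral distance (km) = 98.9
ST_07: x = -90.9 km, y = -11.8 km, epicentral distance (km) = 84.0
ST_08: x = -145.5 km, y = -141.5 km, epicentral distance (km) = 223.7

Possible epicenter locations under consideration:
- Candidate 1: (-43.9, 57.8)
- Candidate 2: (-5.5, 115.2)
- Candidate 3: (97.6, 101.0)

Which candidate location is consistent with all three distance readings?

For each candidate, compare |candidate − station| to the reported distance:
Candidate 1: residuals ST_06 0.0, ST_07 0.0, ST_08 0.0 → max 0.0 km
Candidate 2: residuals ST_06 2.9, ST_07 69.0, ST_08 68.7 → max 69.0 km
Candidate 3: residuals ST_06 100.7, ST_07 135.7, ST_08 119.7 → max 135.7 km
Only Candidate 1 has all residuals ≈ 0.

Candidate 1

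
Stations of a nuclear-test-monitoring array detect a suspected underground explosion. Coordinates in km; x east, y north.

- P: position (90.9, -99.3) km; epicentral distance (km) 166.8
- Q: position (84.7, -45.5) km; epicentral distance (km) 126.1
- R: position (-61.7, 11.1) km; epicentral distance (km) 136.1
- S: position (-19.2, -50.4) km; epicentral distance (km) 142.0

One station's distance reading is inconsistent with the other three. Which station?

Solve using three stations at a time. Using P, R, S (subtract circle equations pairwise → linear system) gives (x, y) ≈ (63.4, 65.4).
Distances from that point to each station vs reported:
  P: calculated 167.0 vs reported 166.8 → residual 0.2 km
  Q: calculated 113.0 vs reported 126.1 → residual 13.1 km
  R: calculated 136.4 vs reported 136.1 → residual 0.3 km
  S: calculated 142.3 vs reported 142.0 → residual 0.3 km
P, R, S are mutually consistent (residuals ≈ 0); Q is off by 13.1 km.

Q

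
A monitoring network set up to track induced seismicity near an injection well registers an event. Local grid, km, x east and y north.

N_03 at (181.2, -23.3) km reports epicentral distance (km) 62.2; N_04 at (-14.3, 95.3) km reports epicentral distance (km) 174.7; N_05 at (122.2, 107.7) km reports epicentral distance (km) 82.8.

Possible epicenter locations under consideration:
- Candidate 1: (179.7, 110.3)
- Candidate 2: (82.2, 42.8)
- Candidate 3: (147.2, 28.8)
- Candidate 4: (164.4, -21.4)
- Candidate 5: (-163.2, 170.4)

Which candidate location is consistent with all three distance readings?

For each candidate, compare |candidate − station| to the reported distance:
Candidate 1: residuals N_03 71.4, N_04 19.9, N_05 25.2 → max 71.4 km
Candidate 2: residuals N_03 56.8, N_04 64.8, N_05 6.6 → max 64.8 km
Candidate 3: residuals N_03 0.0, N_04 0.0, N_05 0.0 → max 0.0 km
Candidate 4: residuals N_03 45.3, N_04 38.7, N_05 53.0 → max 53.0 km
Candidate 5: residuals N_03 332.9, N_04 7.9, N_05 209.4 → max 332.9 km
Only Candidate 3 has all residuals ≈ 0.

Candidate 3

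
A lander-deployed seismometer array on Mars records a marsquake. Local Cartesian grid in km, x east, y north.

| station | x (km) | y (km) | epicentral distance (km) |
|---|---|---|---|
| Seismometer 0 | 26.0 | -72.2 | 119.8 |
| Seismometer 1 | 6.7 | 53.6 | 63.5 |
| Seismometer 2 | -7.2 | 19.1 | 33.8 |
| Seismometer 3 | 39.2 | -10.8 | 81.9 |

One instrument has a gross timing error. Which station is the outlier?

Seismometer 0

Solve using three stations at a time. Using Seismometer 1, Seismometer 2, Seismometer 3 (subtract circle equations pairwise → linear system) gives (x, y) ≈ (-39.9, 10.4).
Distances from that point to each station vs reported:
  Seismometer 0: calculated 105.7 vs reported 119.8 → residual 14.1 km
  Seismometer 1: calculated 63.5 vs reported 63.5 → residual 0.0 km
  Seismometer 2: calculated 33.8 vs reported 33.8 → residual 0.0 km
  Seismometer 3: calculated 81.9 vs reported 81.9 → residual 0.0 km
Seismometer 1, Seismometer 2, Seismometer 3 are mutually consistent (residuals ≈ 0); Seismometer 0 is off by 14.1 km.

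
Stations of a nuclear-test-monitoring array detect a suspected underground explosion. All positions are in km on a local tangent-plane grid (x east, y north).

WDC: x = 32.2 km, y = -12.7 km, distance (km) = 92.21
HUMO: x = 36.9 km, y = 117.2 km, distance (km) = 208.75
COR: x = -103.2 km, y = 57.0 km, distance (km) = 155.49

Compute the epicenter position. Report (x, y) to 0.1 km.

Circle about each station: (x − 32.2)² + (y + 12.7)² = 92.21²; (x − 36.9)² + (y − 117.2)² = 208.75²; (x + 103.2)² + (y − 57.0)² = 155.49².
Subtracting pairs of circle equations eliminates x²+y² and gives linear equations (the radical axes):
9.4 x + 259.8 y = -21174.56
-270.8 x + 139.4 y = -2973.35
Solving the 2×2 system: x ≈ -30.4, y ≈ -80.4 km.
Check against WDC (with the unrounded x, y): √((x − 32.2)²+(y + 12.7)²) = 92.22 ≈ 92.21 km. ✓

(-30.4, -80.4)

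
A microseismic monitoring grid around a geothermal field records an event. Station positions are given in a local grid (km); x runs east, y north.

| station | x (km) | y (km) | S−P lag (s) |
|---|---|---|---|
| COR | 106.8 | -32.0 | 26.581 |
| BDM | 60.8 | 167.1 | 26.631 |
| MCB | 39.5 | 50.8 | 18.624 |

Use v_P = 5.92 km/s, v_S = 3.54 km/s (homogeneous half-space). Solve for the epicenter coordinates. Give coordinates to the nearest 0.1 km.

Distance from S−P lag: d = Δt · v_P v_S / (v_P − v_S) = Δt · (5.92·3.54)/(5.92−3.54) ≈ 8.8054·Δt.
So d_COR = 234.06, d_BDM = 234.50, d_MCB = 163.99 km.
Circle about each station: (x − 106.8)² + (y + 32.0)² = 234.06²; (x − 60.8)² + (y − 167.1)² = 234.50²; (x − 39.5)² + (y − 50.8)² = 163.99².
Subtracting pairs of circle equations eliminates x²+y² and gives linear equations (the radical axes):
-92.0 x + 398.2 y = 18982.64
-134.6 x + 165.6 y = 19602.01
Solving the 2×2 system: x ≈ -121.5, y ≈ 19.6 km.

-121.5 km east, 19.6 km north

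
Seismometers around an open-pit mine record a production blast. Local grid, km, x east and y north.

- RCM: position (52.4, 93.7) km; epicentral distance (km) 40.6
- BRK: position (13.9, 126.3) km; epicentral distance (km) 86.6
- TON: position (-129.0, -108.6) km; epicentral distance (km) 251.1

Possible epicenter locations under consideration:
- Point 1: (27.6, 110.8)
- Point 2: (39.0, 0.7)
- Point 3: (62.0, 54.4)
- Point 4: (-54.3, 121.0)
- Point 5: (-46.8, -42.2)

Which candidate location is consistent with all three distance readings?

For each candidate, compare |candidate − station| to the reported distance:
Point 1: residuals RCM 10.5, BRK 65.9, TON 18.5 → max 65.9 km
Point 2: residuals RCM 53.4, BRK 41.5, TON 50.7 → max 53.4 km
Point 3: residuals RCM 0.1, BRK 0.1, TON 0.0 → max 0.1 km
Point 4: residuals RCM 69.5, BRK 18.2, TON 9.7 → max 69.5 km
Point 5: residuals RCM 127.7, BRK 92.5, TON 145.4 → max 145.4 km
Only Point 3 has all residuals ≈ 0.

Point 3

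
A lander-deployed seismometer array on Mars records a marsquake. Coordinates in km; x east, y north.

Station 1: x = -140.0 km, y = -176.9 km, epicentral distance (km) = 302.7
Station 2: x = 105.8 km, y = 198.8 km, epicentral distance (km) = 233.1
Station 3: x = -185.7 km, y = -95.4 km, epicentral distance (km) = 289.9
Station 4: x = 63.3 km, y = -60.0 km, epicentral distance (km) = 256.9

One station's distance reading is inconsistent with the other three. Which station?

Solve using three stations at a time. Using Station 1, Station 2, Station 4 (subtract circle equations pairwise → linear system) gives (x, y) ≈ (-115.1, 124.7).
Distances from that point to each station vs reported:
  Station 1: calculated 302.6 vs reported 302.7 → residual 0.1 km
  Station 2: calculated 233.0 vs reported 233.1 → residual 0.1 km
  Station 3: calculated 231.2 vs reported 289.9 → residual 58.7 km
  Station 4: calculated 256.8 vs reported 256.9 → residual 0.1 km
Station 1, Station 2, Station 4 are mutually consistent (residuals ≈ 0); Station 3 is off by 58.7 km.

Station 3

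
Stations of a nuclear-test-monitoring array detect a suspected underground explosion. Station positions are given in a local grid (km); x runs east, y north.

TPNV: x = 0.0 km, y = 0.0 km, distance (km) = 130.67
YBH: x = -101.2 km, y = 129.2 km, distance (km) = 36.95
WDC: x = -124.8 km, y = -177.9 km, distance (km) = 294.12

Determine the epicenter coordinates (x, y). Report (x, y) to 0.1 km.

Circle about each station: x² + y² = 130.67²; (x + 101.2)² + (y − 129.2)² = 36.95²; (x + 124.8)² + (y + 177.9)² = 294.12².
Subtracting pairs of circle equations eliminates x²+y² and gives linear equations (the radical axes):
-202.4 x + 258.4 y = 42643.43
-249.6 x − 355.8 y = -22208.48
Solving the 2×2 system: x ≈ -69.1, y ≈ 110.9 km.

x ≈ -69.1 km, y ≈ 110.9 km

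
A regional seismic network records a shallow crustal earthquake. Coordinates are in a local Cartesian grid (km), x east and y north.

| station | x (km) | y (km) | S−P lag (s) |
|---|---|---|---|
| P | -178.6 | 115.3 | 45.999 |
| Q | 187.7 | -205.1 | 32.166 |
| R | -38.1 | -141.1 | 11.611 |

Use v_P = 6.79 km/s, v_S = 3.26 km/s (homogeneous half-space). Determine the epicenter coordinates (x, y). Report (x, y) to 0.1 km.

(18.5, -95.3)

Distance from S−P lag: d = Δt · v_P v_S / (v_P − v_S) = Δt · (6.79·3.26)/(6.79−3.26) ≈ 6.2707·Δt.
So d_P = 288.44, d_Q = 201.70, d_R = 72.81 km.
Circle about each station: (x + 178.6)² + (y − 115.3)² = 288.44²; (x − 187.7)² + (y + 205.1)² = 201.70²; (x + 38.1)² + (y + 141.1)² = 72.81².
Subtracting the P equation from the Q and R equations removes the quadratic terms:
732.6 x − 640.8 y = 74619.99
281.0 x − 512.8 y = 54065.11
Solving the 2×2 system: x ≈ 18.5, y ≈ -95.3 km.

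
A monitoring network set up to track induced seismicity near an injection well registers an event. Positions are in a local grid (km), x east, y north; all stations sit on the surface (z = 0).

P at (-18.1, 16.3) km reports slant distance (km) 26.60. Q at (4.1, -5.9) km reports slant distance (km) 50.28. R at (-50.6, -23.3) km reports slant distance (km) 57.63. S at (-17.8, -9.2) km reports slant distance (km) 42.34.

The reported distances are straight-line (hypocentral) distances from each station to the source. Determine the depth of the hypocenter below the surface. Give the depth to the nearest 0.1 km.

Each station gives a sphere (x−x_i)² + (y−y_i)² + z² = d_i² (stations at z=0).
Subtracting the P sphere from Q and R: z² cancels, leaving linear equations in x and y:
44.4 x − 44.4 y = -2362.20
-65.0 x − 79.2 y = -103.71
Solving: x ≈ -28.502, y ≈ 24.701 km (keep extra digits for the depth step; rounded: -28.5, 24.7).
Then from the P sphere: z² = 26.60² − (x + 18.1)² − (y − 16.3)² with x = -28.502, y = 24.701, so z ≈ 22.995 ≈ 23.0 km.

23.0 km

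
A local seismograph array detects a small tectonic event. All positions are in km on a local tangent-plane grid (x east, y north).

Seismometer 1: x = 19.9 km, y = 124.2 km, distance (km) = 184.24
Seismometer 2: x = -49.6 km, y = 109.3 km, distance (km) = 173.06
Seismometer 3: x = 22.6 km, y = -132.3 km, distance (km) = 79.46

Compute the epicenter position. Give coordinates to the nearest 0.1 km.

Circle about each station: (x − 19.9)² + (y − 124.2)² = 184.24²; (x + 49.6)² + (y − 109.3)² = 173.06²; (x − 22.6)² + (y + 132.3)² = 79.46².
Subtracting the Seismometer 1 equation from the Seismometer 2 and Seismometer 3 equations removes the quadratic terms:
-139.0 x − 29.8 y = 2579.61
5.4 x − 513.0 y = 29822.89
Solving the 2×2 system: x ≈ -6.1, y ≈ -58.2 km.

-6.1 km east, -58.2 km north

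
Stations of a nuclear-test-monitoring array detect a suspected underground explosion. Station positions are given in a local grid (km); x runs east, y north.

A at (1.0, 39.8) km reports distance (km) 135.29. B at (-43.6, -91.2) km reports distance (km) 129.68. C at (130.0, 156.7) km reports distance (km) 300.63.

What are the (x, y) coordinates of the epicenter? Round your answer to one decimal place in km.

(-129.9, 5.6)

Circle about each station: (x − 1.0)² + (y − 39.8)² = 135.29²; (x + 43.6)² + (y + 91.2)² = 129.68²; (x − 130.0)² + (y − 156.7)² = 300.63².
Subtracting pairs of circle equations eliminates x²+y² and gives linear equations (the radical axes):
-89.2 x − 262.0 y = 10119.84
258.0 x + 233.8 y = -32205.16
Solving the 2×2 system: x ≈ -129.9, y ≈ 5.6 km.
Check against A (with the unrounded x, y): √((x − 1.0)²+(y − 39.8)²) = 135.30 ≈ 135.29 km. ✓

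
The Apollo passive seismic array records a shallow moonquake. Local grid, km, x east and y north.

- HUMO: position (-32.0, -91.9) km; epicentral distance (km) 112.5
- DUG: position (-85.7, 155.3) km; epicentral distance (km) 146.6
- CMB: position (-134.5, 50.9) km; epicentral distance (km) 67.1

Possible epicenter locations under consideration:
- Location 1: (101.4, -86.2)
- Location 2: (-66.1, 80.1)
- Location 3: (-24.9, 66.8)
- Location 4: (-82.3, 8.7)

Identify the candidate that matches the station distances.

Location 4

For each candidate, compare |candidate − station| to the reported distance:
Location 1: residuals HUMO 21.0, DUG 158.9, CMB 205.7 → max 205.7 km
Location 2: residuals HUMO 62.8, DUG 68.9, CMB 7.3 → max 68.9 km
Location 3: residuals HUMO 46.4, DUG 39.2, CMB 43.6 → max 46.4 km
Location 4: residuals HUMO 0.0, DUG 0.0, CMB 0.0 → max 0.0 km
Only Location 4 has all residuals ≈ 0.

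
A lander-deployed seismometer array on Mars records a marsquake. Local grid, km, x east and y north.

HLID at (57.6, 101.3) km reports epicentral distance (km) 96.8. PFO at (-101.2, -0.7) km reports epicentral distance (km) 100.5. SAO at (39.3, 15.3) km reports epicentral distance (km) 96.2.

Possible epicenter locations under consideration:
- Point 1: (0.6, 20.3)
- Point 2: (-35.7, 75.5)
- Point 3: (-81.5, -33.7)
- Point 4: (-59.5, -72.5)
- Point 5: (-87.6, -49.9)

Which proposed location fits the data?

For each candidate, compare |candidate − station| to the reported distance:
Point 1: residuals HLID 2.2, PFO 3.4, SAO 57.2 → max 57.2 km
Point 2: residuals HLID 0.0, PFO 0.0, SAO 0.0 → max 0.0 km
Point 3: residuals HLID 97.0, PFO 62.1, SAO 34.2 → max 97.0 km
Point 4: residuals HLID 112.8, PFO 17.5, SAO 36.0 → max 112.8 km
Point 5: residuals HLID 112.8, PFO 49.5, SAO 46.5 → max 112.8 km
Only Point 2 has all residuals ≈ 0.

Point 2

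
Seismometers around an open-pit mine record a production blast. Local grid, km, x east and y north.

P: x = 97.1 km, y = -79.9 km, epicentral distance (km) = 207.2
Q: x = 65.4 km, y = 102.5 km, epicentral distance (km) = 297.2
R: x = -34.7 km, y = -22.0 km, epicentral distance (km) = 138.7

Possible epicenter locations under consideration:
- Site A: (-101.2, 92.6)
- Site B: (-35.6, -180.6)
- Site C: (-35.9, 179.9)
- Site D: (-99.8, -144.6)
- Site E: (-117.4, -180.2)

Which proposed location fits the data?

For each candidate, compare |candidate − station| to the reported distance:
Site A: residuals P 55.6, Q 130.3, R 6.2 → max 130.3 km
Site B: residuals P 40.6, Q 3.4, R 19.9 → max 40.6 km
Site C: residuals P 84.7, Q 169.7, R 63.2 → max 169.7 km
Site D: residuals P 0.1, Q 0.0, R 0.1 → max 0.1 km
Site E: residuals P 29.6, Q 39.5, R 39.8 → max 39.8 km
Only Site D has all residuals ≈ 0.

Site D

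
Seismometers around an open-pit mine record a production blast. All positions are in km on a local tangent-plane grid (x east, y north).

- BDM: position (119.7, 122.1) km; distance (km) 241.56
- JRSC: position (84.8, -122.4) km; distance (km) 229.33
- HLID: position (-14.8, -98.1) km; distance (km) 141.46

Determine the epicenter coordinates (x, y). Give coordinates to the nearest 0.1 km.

Circle about each station: (x − 119.7)² + (y − 122.1)² = 241.56²; (x − 84.8)² + (y + 122.4)² = 229.33²; (x + 14.8)² + (y + 98.1)² = 141.46².
Subtracting the BDM equation from the JRSC and HLID equations removes the quadratic terms:
-69.8 x − 489.0 y = -1304.72
-269.0 x − 440.4 y = 18946.45
Solving the 2×2 system: x ≈ -97.6, y ≈ 16.6 km.

-97.6 km east, 16.6 km north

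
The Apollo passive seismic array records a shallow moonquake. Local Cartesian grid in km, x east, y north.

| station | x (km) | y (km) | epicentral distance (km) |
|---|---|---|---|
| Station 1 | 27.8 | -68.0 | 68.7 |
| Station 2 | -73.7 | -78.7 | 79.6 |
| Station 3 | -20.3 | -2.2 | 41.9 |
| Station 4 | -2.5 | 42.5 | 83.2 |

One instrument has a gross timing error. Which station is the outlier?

Station 1

Solve using three stations at a time. Using Station 2, Station 3, Station 4 (subtract circle equations pairwise → linear system) gives (x, y) ≈ (-3.8, -40.7).
Distances from that point to each station vs reported:
  Station 1: calculated 41.8 vs reported 68.7 → residual 26.9 km
  Station 2: calculated 79.6 vs reported 79.6 → residual 0.0 km
  Station 3: calculated 41.9 vs reported 41.9 → residual 0.0 km
  Station 4: calculated 83.2 vs reported 83.2 → residual 0.0 km
Station 2, Station 3, Station 4 are mutually consistent (residuals ≈ 0); Station 1 is off by 26.9 km.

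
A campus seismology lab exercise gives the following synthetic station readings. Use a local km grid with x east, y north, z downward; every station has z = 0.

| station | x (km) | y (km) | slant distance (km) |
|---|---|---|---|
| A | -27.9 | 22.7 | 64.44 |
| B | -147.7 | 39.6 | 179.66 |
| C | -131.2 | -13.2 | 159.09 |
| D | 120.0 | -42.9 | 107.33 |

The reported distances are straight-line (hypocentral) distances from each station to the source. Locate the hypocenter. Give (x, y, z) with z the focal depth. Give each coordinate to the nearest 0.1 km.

x ≈ 25.0 km, y ≈ -1.4 km, depth ≈ 27.8 km

Each station gives a sphere (x−x_i)² + (y−y_i)² + z² = d_i² (stations at z=0).
Subtracting the A sphere from B and C: z² cancels, leaving linear equations in x and y:
-239.6 x + 33.8 y = -6035.45
-206.6 x − 71.8 y = -5063.13
Solving: x ≈ 24.993, y ≈ -1.397 km (keep extra digits for the depth step; rounded: 25.0, -1.4).
Then from the A sphere: z² = 64.44² − (x + 27.9)² − (y − 22.7)² with x = 24.993, y = -1.397, so z ≈ 27.824 ≈ 27.8 km.
Check against D (with the unrounded solution): distance 107.35 ≈ 107.33 km. ✓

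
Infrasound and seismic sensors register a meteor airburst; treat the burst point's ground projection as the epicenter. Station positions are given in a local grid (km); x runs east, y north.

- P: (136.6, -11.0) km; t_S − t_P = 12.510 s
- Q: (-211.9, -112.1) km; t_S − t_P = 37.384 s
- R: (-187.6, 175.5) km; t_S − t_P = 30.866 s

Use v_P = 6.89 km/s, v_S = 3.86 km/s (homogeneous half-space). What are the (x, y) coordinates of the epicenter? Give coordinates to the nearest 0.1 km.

Distance from S−P lag: d = Δt · v_P v_S / (v_P − v_S) = Δt · (6.89·3.86)/(6.89−3.86) ≈ 8.7774·Δt.
So d_P = 109.80, d_Q = 328.13, d_R = 270.92 km.
Circle about each station: (x − 136.6)² + (y + 11.0)² = 109.80²; (x + 211.9)² + (y + 112.1)² = 328.13²; (x + 187.6)² + (y − 175.5)² = 270.92².
Subtracting the P equation from the Q and R equations removes the quadratic terms:
-697.0 x − 202.2 y = -56925.80
-648.4 x + 373.0 y = -14128.16
Solving the 2×2 system: x ≈ 61.6, y ≈ 69.2 km.

61.6 km east, 69.2 km north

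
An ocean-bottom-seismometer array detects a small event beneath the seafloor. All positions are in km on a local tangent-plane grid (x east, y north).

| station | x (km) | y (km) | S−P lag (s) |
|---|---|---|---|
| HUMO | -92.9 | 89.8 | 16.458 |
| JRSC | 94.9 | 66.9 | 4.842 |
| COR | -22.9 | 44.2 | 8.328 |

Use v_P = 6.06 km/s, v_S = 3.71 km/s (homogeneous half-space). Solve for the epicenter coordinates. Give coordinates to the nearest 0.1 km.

x ≈ 56.7 km, y ≈ 40.7 km

Distance from S−P lag: d = Δt · v_P v_S / (v_P − v_S) = Δt · (6.06·3.71)/(6.06−3.71) ≈ 9.5671·Δt.
So d_HUMO = 157.45, d_JRSC = 46.32, d_COR = 79.67 km.
Circle about each station: (x + 92.9)² + (y − 89.8)² = 157.45²; (x − 94.9)² + (y − 66.9)² = 46.32²; (x + 22.9)² + (y − 44.2)² = 79.67².
Subtracting pairs of circle equations eliminates x²+y² and gives linear equations (the radical axes):
375.6 x − 45.8 y = 19432.13
140.0 x − 91.2 y = 4226.79
Solving the 2×2 system: x ≈ 56.7, y ≈ 40.7 km.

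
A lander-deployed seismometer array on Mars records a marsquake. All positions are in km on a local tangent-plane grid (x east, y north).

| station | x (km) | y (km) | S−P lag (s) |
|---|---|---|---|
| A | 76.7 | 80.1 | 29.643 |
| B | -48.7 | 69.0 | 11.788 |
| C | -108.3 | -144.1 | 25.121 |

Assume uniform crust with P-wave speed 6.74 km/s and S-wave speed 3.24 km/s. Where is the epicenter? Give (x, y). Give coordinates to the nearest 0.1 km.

Distance from S−P lag: d = Δt · v_P v_S / (v_P − v_S) = Δt · (6.74·3.24)/(6.74−3.24) ≈ 6.2393·Δt.
So d_A = 184.95, d_B = 73.55, d_C = 156.74 km.
Circle about each station: (x − 76.7)² + (y − 80.1)² = 184.95²; (x + 48.7)² + (y − 69.0)² = 73.55²; (x + 108.3)² + (y + 144.1)² = 156.74².
Subtracting the A equation from the B and C equations removes the quadratic terms:
-250.8 x − 22.2 y = 23630.69
-370.0 x − 448.4 y = 29833.87
Solving the 2×2 system: x ≈ -95.3, y ≈ 12.1 km.

-95.3 km east, 12.1 km north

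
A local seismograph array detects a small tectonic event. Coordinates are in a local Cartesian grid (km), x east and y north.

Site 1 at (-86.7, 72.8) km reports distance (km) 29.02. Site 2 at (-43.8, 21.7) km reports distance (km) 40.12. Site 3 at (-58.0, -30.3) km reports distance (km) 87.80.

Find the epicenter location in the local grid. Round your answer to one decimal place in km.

Circle about each station: (x + 86.7)² + (y − 72.8)² = 29.02²; (x + 43.8)² + (y − 21.7)² = 40.12²; (x + 58.0)² + (y + 30.3)² = 87.80².
Subtracting the Site 1 equation from the Site 2 and Site 3 equations removes the quadratic terms:
85.8 x − 102.2 y = -11194.85
57.4 x − 206.2 y = -15401.32
Solving the 2×2 system: x ≈ -62.1, y ≈ 57.4 km.
Check against Site 1 (with the unrounded x, y): √((x + 86.7)²+(y − 72.8)²) = 29.02 ≈ 29.02 km. ✓

(-62.1, 57.4)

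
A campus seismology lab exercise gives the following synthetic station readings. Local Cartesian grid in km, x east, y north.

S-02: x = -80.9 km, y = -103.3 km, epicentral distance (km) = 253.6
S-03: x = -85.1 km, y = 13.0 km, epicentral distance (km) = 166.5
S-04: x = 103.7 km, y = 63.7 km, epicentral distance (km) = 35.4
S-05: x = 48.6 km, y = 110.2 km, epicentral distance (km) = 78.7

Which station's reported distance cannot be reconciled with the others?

S-02

Solve using three stations at a time. Using S-03, S-04, S-05 (subtract circle equations pairwise → linear system) gives (x, y) ≈ (79.5, 37.8).
Distances from that point to each station vs reported:
  S-02: calculated 213.7 vs reported 253.6 → residual 39.9 km
  S-03: calculated 166.5 vs reported 166.5 → residual 0.0 km
  S-04: calculated 35.4 vs reported 35.4 → residual 0.0 km
  S-05: calculated 78.7 vs reported 78.7 → residual 0.0 km
S-03, S-04, S-05 are mutually consistent (residuals ≈ 0); S-02 is off by 39.9 km.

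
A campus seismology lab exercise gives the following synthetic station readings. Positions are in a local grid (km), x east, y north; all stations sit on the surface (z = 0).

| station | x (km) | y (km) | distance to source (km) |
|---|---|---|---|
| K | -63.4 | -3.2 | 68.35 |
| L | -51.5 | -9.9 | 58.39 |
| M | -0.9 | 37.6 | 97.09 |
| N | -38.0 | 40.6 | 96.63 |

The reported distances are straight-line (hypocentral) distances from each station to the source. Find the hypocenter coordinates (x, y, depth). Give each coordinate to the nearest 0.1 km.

Each station gives a sphere (x−x_i)² + (y−y_i)² + z² = d_i² (stations at z=0).
Subtracting the K sphere from L and M: z² cancels, leaving linear equations in x and y:
23.8 x − 13.4 y = -17.21
125.0 x + 81.6 y = -7369.98
Solving: x ≈ -27.691, y ≈ -47.899 km (keep extra digits for the depth step; rounded: -27.7, -47.9).
Then from the K sphere: z² = 68.35² − (x + 63.4)² − (y + 3.2)² with x = -27.691, y = -47.899, so z ≈ 37.398 ≈ 37.4 km.

x ≈ -27.7 km, y ≈ -47.9 km, depth ≈ 37.4 km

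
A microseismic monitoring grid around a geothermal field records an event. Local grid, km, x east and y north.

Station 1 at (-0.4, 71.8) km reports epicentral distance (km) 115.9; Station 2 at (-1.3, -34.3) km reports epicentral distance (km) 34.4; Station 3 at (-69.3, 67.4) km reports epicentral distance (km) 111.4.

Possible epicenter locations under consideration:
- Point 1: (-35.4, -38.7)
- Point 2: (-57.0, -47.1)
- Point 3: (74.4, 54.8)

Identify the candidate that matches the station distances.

Point 1

For each candidate, compare |candidate − station| to the reported distance:
Point 1: residuals Station 1 0.0, Station 2 0.0, Station 3 0.0 → max 0.0 km
Point 2: residuals Station 1 15.8, Station 2 22.8, Station 3 3.8 → max 22.8 km
Point 3: residuals Station 1 39.2, Station 2 82.5, Station 3 32.9 → max 82.5 km
Only Point 1 has all residuals ≈ 0.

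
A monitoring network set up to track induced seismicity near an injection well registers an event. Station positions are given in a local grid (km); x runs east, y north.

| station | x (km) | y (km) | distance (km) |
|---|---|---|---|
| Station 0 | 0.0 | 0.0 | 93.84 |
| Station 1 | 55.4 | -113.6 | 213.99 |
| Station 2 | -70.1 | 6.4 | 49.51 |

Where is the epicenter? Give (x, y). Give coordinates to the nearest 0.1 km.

x ≈ -75.6 km, y ≈ 55.6 km

Circle about each station: x² + y² = 93.84²; (x − 55.4)² + (y + 113.6)² = 213.99²; (x + 70.1)² + (y − 6.4)² = 49.51².
Subtracting pairs of circle equations eliminates x²+y² and gives linear equations (the radical axes):
110.8 x − 227.2 y = -21011.65
-140.2 x + 12.8 y = 11309.68
Solving the 2×2 system: x ≈ -75.6, y ≈ 55.6 km.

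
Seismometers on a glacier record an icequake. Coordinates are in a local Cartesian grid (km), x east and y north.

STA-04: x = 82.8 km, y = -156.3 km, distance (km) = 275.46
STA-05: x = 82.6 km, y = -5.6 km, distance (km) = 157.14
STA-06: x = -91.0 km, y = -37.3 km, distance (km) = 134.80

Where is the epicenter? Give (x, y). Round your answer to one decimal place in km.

-43.1 km east, 88.7 km north

Circle about each station: (x − 82.8)² + (y + 156.3)² = 275.46²; (x − 82.6)² + (y + 5.6)² = 157.14²; (x + 91.0)² + (y + 37.3)² = 134.80².
Subtracting the STA-04 equation from the STA-05 and STA-06 equations removes the quadratic terms:
-0.4 x + 301.4 y = 26753.82
-347.6 x + 238.0 y = 36093.93
Solving the 2×2 system: x ≈ -43.1, y ≈ 88.7 km.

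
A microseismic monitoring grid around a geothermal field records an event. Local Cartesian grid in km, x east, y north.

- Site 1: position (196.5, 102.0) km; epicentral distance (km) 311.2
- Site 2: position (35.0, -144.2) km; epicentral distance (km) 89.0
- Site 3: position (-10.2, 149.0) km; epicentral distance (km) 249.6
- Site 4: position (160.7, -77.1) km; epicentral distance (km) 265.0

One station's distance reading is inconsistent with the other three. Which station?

Solve using three stations at a time. Using Site 1, Site 2, Site 3 (subtract circle equations pairwise → linear system) gives (x, y) ≈ (-41.4, -98.6).
Distances from that point to each station vs reported:
  Site 1: calculated 311.2 vs reported 311.2 → residual 0.0 km
  Site 2: calculated 88.9 vs reported 89.0 → residual 0.1 km
  Site 3: calculated 249.6 vs reported 249.6 → residual 0.0 km
  Site 4: calculated 203.2 vs reported 265.0 → residual 61.8 km
Site 1, Site 2, Site 3 are mutually consistent (residuals ≈ 0); Site 4 is off by 61.8 km.

Site 4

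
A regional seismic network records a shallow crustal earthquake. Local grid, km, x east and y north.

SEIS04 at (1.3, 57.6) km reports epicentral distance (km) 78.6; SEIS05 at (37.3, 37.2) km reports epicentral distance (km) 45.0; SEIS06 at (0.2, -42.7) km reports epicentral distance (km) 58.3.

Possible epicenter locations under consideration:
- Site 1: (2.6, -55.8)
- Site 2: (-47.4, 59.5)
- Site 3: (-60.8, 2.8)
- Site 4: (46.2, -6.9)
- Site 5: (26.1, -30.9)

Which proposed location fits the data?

Site 4

For each candidate, compare |candidate − station| to the reported distance:
Site 1: residuals SEIS04 34.8, SEIS05 54.3, SEIS06 45.0 → max 54.3 km
Site 2: residuals SEIS04 29.9, SEIS05 42.6, SEIS06 54.4 → max 54.4 km
Site 3: residuals SEIS04 4.2, SEIS05 59.0, SEIS06 17.8 → max 59.0 km
Site 4: residuals SEIS04 0.0, SEIS05 0.0, SEIS06 0.0 → max 0.0 km
Site 5: residuals SEIS04 13.3, SEIS05 24.0, SEIS06 29.8 → max 29.8 km
Only Site 4 has all residuals ≈ 0.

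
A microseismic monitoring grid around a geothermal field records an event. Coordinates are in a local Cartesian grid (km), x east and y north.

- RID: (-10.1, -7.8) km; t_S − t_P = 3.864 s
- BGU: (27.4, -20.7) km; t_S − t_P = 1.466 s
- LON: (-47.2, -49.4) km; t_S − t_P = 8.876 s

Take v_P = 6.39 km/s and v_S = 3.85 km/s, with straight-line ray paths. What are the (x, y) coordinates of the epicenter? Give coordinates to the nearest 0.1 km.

x ≈ 27.3 km, y ≈ -6.5 km

Distance from S−P lag: d = Δt · v_P v_S / (v_P − v_S) = Δt · (6.39·3.85)/(6.39−3.85) ≈ 9.6856·Δt.
So d_RID = 37.43, d_BGU = 14.20, d_LON = 85.97 km.
Circle about each station: (x + 10.1)² + (y + 7.8)² = 37.43²; (x − 27.4)² + (y + 20.7)² = 14.20²; (x + 47.2)² + (y + 49.4)² = 85.97².
Subtracting pairs of circle equations eliminates x²+y² and gives linear equations (the radical axes):
75.0 x − 25.8 y = 2215.76
-74.2 x − 83.2 y = -1484.49
Solving the 2×2 system: x ≈ 27.3, y ≈ -6.5 km.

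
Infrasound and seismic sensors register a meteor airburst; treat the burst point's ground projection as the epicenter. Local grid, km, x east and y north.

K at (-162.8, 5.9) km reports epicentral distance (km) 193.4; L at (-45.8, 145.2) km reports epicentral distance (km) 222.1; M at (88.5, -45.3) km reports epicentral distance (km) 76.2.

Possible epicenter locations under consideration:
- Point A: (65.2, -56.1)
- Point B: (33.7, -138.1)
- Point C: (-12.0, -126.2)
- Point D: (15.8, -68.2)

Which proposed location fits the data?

Point D

For each candidate, compare |candidate − station| to the reported distance:
Point A: residuals K 42.9, L 7.8, M 50.5 → max 50.5 km
Point B: residuals K 50.2, L 72.1, M 31.6 → max 72.1 km
Point C: residuals K 7.1, L 51.4, M 52.8 → max 52.8 km
Point D: residuals K 0.0, L 0.0, M 0.0 → max 0.0 km
Only Point D has all residuals ≈ 0.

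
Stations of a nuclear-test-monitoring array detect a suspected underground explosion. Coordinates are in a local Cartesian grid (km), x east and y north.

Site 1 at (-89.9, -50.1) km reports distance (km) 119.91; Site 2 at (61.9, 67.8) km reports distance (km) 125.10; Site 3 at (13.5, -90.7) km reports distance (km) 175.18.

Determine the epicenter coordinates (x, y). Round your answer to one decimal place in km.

Circle about each station: (x + 89.9)² + (y + 50.1)² = 119.91²; (x − 61.9)² + (y − 67.8)² = 125.10²; (x − 13.5)² + (y + 90.7)² = 175.18².
Subtracting pairs of circle equations eliminates x²+y² and gives linear equations (the radical axes):
303.6 x + 235.8 y = -3435.17
206.8 x − 81.2 y = -18492.90
Solving the 2×2 system: x ≈ -63.2, y ≈ 66.8 km.

-63.2 km east, 66.8 km north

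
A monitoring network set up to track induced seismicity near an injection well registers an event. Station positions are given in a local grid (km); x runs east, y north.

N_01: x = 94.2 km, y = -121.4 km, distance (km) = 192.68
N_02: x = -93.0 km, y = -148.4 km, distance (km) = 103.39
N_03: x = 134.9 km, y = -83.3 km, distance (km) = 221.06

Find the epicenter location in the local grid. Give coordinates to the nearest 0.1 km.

Circle about each station: (x − 94.2)² + (y + 121.4)² = 192.68²; (x + 93.0)² + (y + 148.4)² = 103.39²; (x − 134.9)² + (y + 83.3)² = 221.06².
Subtracting the N_01 equation from the N_02 and N_03 equations removes the quadratic terms:
-374.4 x − 54.0 y = 33496.05
81.4 x + 76.2 y = -10216.64
Solving the 2×2 system: x ≈ -82.9, y ≈ -45.5 km.

(-82.9, -45.5)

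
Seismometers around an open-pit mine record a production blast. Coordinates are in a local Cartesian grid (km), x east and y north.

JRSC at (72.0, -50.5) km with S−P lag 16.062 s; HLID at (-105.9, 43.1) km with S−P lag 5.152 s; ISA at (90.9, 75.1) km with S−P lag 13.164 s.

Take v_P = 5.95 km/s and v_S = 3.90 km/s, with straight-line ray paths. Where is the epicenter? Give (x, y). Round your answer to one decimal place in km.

Distance from S−P lag: d = Δt · v_P v_S / (v_P − v_S) = Δt · (5.95·3.90)/(5.95−3.90) ≈ 11.3195·Δt.
So d_JRSC = 181.81, d_HLID = 58.32, d_ISA = 149.01 km.
Circle about each station: (x − 72.0)² + (y + 50.5)² = 181.81²; (x + 105.9)² + (y − 43.1)² = 58.32²; (x − 90.9)² + (y − 75.1)² = 149.01².
Subtracting the JRSC equation from the HLID and ISA equations removes the quadratic terms:
-355.8 x + 187.2 y = 34991.82
37.8 x + 251.2 y = 17019.47
Solving the 2×2 system: x ≈ -58.1, y ≈ 76.5 km.

(-58.1, 76.5)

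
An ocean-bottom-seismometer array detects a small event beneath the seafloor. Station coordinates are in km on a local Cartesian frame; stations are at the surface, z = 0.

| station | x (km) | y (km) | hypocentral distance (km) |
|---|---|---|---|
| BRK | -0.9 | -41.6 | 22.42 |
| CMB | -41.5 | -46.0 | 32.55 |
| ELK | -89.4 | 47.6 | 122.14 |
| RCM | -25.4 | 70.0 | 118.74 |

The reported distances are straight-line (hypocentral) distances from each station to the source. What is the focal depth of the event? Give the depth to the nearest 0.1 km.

Each station gives a sphere (x−x_i)² + (y−y_i)² + z² = d_i² (stations at z=0).
Subtracting the BRK sphere from CMB and ELK: z² cancels, leaving linear equations in x and y:
-81.2 x − 8.8 y = 1550.03
-177.0 x + 178.4 y = -5888.77
Solving: x ≈ -14.006, y ≈ -46.905 km (keep extra digits for the depth step; rounded: -14.0, -46.9).
Then from the BRK sphere: z² = 22.42² − (x + 0.9)² − (y + 41.6)² with x = -14.006, y = -46.905, so z ≈ 17.400 ≈ 17.4 km.
Check against RCM (with the unrounded solution): distance 118.74 ≈ 118.74 km. ✓

z ≈ 17.4 km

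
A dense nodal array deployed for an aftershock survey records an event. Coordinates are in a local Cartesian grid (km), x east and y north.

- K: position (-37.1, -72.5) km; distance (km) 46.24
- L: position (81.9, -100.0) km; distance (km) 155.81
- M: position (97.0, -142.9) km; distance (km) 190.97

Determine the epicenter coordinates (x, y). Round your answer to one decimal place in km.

-57.9 km east, -31.2 km north

Circle about each station: (x + 37.1)² + (y + 72.5)² = 46.24²; (x − 81.9)² + (y + 100.0)² = 155.81²; (x − 97.0)² + (y + 142.9)² = 190.97².
Subtracting the K equation from the L and M equations removes the quadratic terms:
238.0 x − 55.0 y = -12063.67
268.2 x − 140.8 y = -11134.65
Solving the 2×2 system: x ≈ -57.9, y ≈ -31.2 km.
Check against K (with the unrounded x, y): √((x + 37.1)²+(y + 72.5)²) = 46.24 ≈ 46.24 km. ✓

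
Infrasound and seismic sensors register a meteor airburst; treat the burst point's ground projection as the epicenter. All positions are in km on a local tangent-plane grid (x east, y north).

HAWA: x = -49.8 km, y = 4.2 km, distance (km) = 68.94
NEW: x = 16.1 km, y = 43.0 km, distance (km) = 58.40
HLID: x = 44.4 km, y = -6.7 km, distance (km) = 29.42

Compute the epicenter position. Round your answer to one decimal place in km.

x ≈ 16.3 km, y ≈ -15.4 km

Circle about each station: (x + 49.8)² + (y − 4.2)² = 68.94²; (x − 16.1)² + (y − 43.0)² = 58.40²; (x − 44.4)² + (y + 6.7)² = 29.42².
Subtracting pairs of circle equations eliminates x²+y² and gives linear equations (the radical axes):
131.8 x + 77.6 y = 952.69
188.4 x − 21.8 y = 3405.76
Solving the 2×2 system: x ≈ 16.3, y ≈ -15.4 km.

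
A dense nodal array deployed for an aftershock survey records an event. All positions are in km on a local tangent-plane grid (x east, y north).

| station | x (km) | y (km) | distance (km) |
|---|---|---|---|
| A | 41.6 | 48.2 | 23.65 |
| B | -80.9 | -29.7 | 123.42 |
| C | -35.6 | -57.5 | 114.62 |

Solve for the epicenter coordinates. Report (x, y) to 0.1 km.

Circle about each station: (x − 41.6)² + (y − 48.2)² = 23.65²; (x + 80.9)² + (y + 29.7)² = 123.42²; (x + 35.6)² + (y + 57.5)² = 114.62².
Subtracting the A equation from the B and C equations removes the quadratic terms:
-245.0 x − 155.8 y = -11300.07
-154.4 x − 211.4 y = -12058.61
Solving the 2×2 system: x ≈ 18.4, y ≈ 43.6 km.
Check against A (with the unrounded x, y): √((x − 41.6)²+(y − 48.2)²) = 23.66 ≈ 23.65 km. ✓

18.4 km east, 43.6 km north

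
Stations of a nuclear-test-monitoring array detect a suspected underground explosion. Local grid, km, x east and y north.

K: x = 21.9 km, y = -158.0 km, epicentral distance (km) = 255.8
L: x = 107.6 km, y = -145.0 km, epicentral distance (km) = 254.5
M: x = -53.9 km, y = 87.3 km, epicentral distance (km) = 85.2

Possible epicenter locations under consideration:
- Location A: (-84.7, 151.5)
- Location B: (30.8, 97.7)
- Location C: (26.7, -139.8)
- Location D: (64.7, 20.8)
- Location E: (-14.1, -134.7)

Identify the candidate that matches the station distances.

For each candidate, compare |candidate − station| to the reported distance:
Location A: residuals K 71.5, L 98.9, M 14.0 → max 98.9 km
Location B: residuals K 0.1, L 0.1, M 0.1 → max 0.1 km
Location C: residuals K 237.0, L 173.4, M 155.8 → max 237.0 km
Location D: residuals K 71.9, L 83.2, M 50.8 → max 83.2 km
Location E: residuals K 212.9, L 132.4, M 140.3 → max 212.9 km
Only Location B has all residuals ≈ 0.

Location B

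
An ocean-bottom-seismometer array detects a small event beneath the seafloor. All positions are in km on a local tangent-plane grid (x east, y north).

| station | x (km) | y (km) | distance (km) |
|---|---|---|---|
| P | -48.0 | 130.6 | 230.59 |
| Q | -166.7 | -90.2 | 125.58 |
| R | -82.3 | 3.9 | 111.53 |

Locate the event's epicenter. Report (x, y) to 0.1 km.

Circle about each station: (x + 48.0)² + (y − 130.6)² = 230.59²; (x + 166.7)² + (y + 90.2)² = 125.58²; (x + 82.3)² + (y − 3.9)² = 111.53².
Subtracting pairs of circle equations eliminates x²+y² and gives linear equations (the radical axes):
-237.4 x − 441.6 y = 53965.98
-68.6 x − 253.4 y = 28160.95
Solving the 2×2 system: x ≈ -41.5, y ≈ -99.9 km.

-41.5 km east, -99.9 km north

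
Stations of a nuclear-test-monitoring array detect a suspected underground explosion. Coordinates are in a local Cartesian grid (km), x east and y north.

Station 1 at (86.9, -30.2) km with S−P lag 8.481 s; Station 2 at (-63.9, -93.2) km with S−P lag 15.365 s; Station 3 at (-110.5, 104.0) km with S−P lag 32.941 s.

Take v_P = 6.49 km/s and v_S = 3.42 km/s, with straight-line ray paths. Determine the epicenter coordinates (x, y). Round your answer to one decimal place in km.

Distance from S−P lag: d = Δt · v_P v_S / (v_P − v_S) = Δt · (6.49·3.42)/(6.49−3.42) ≈ 7.2299·Δt.
So d_Station 1 = 61.32, d_Station 2 = 111.09, d_Station 3 = 238.16 km.
Circle about each station: (x − 86.9)² + (y + 30.2)² = 61.32²; (x + 63.9)² + (y + 93.2)² = 111.09²; (x + 110.5)² + (y − 104.0)² = 238.16².
Subtracting pairs of circle equations eliminates x²+y² and gives linear equations (the radical axes):
-301.6 x − 126.0 y = -4275.05
-394.8 x + 268.4 y = -38397.44
Solving the 2×2 system: x ≈ 45.8, y ≈ -75.7 km.

x ≈ 45.8 km, y ≈ -75.7 km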